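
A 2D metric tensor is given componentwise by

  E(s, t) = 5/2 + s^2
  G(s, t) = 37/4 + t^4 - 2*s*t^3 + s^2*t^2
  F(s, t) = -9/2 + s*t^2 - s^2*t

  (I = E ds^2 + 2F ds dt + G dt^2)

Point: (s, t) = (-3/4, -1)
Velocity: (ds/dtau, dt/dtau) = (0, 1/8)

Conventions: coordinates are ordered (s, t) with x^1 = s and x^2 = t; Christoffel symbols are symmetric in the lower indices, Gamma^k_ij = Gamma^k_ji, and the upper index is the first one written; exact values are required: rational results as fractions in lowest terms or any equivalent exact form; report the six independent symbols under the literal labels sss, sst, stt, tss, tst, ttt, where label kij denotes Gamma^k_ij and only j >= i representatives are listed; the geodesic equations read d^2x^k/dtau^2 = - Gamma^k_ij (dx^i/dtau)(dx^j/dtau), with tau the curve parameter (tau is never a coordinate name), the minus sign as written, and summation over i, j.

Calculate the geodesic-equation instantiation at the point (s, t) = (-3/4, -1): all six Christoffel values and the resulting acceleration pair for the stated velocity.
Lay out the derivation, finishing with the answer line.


E = 49/16, F = -75/16, G = 149/16 at the point
E_s = -3/2, E_t = 0, F_s = -1/2, F_t = 15/16, G_s = 1/2, G_t = -5/8
EG - F^2 = 419/64;  g^inv = (64/419) * [[149/16, 75/16], [75/16, 49/16]]
first-kind symbols [ij,l] = (1/2)(d_i g_jl + d_j g_il - d_l g_ij): [ss,s] = E_s/2 = -3/4, [ss,t] = F_s - E_t/2 = -1/2, [st,s] = E_t/2 = 0, [st,t] = G_s/2 = 1/4, [tt,s] = F_t - G_s/2 = 11/16, [tt,t] = G_t/2 = -5/16
Gamma^s_ij = (G*[ij,s] - F*[ij,t])/(EG - F^2), Gamma^t_ij = (E*[ij,t] - F*[ij,s])/(EG - F^2)
Gamma_sss = -597/419, Gamma_sst = 75/419, Gamma_stt = 316/419, Gamma_tss = -323/419, Gamma_tst = 49/419, Gamma_ttt = 145/419
d^2s/dtau^2 = -(Gamma_sss*(0)^2 + 2*Gamma_sst*(0)*(1/8) + Gamma_stt*(1/8)^2) = -79/6704
d^2t/dtau^2 = -(Gamma_tss*(0)^2 + 2*Gamma_tst*(0)*(1/8) + Gamma_ttt*(1/8)^2) = -145/26816

Answer: Gamma_sss = -597/419, Gamma_sst = 75/419, Gamma_stt = 316/419, Gamma_tss = -323/419, Gamma_tst = 49/419, Gamma_ttt = 145/419; accelerations (d^2s/dtau^2, d^2t/dtau^2) = (-79/6704, -145/26816)


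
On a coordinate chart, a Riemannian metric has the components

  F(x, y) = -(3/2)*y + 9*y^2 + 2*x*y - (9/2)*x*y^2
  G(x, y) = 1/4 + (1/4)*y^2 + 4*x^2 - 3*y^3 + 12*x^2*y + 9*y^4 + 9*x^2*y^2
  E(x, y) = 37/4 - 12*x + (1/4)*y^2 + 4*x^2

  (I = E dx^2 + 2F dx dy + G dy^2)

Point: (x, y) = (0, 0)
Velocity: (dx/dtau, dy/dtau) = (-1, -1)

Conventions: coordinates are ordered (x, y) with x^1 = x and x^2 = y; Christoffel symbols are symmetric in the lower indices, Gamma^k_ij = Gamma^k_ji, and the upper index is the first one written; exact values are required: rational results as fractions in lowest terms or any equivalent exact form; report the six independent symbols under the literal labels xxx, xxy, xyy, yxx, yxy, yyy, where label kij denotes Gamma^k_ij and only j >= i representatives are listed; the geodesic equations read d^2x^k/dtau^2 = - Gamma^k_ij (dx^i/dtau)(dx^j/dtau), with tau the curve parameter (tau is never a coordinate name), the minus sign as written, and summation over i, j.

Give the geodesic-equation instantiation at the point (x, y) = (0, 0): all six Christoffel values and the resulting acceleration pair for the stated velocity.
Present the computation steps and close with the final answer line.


E = 37/4, F = 0, G = 1/4 at the point
E_x = -12, E_y = 0, F_x = 0, F_y = -3/2, G_x = 0, G_y = 0
EG - F^2 = 37/16;  g^inv = (16/37) * [[1/4, 0], [0, 37/4]]
first-kind symbols [ij,l] = (1/2)(d_i g_jl + d_j g_il - d_l g_ij): [xx,x] = E_x/2 = -6, [xx,y] = F_x - E_y/2 = 0, [xy,x] = E_y/2 = 0, [xy,y] = G_x/2 = 0, [yy,x] = F_y - G_x/2 = -3/2, [yy,y] = G_y/2 = 0
Gamma^x_ij = (G*[ij,x] - F*[ij,y])/(EG - F^2), Gamma^y_ij = (E*[ij,y] - F*[ij,x])/(EG - F^2)
Gamma_xxx = -24/37, Gamma_xxy = 0, Gamma_xyy = -6/37, Gamma_yxx = 0, Gamma_yxy = 0, Gamma_yyy = 0
d^2x/dtau^2 = -(Gamma_xxx*(-1)^2 + 2*Gamma_xxy*(-1)*(-1) + Gamma_xyy*(-1)^2) = 30/37
d^2y/dtau^2 = -(Gamma_yxx*(-1)^2 + 2*Gamma_yxy*(-1)*(-1) + Gamma_yyy*(-1)^2) = 0

Answer: Gamma_xxx = -24/37, Gamma_xxy = 0, Gamma_xyy = -6/37, Gamma_yxx = 0, Gamma_yxy = 0, Gamma_yyy = 0; accelerations (d^2x/dtau^2, d^2y/dtau^2) = (30/37, 0)


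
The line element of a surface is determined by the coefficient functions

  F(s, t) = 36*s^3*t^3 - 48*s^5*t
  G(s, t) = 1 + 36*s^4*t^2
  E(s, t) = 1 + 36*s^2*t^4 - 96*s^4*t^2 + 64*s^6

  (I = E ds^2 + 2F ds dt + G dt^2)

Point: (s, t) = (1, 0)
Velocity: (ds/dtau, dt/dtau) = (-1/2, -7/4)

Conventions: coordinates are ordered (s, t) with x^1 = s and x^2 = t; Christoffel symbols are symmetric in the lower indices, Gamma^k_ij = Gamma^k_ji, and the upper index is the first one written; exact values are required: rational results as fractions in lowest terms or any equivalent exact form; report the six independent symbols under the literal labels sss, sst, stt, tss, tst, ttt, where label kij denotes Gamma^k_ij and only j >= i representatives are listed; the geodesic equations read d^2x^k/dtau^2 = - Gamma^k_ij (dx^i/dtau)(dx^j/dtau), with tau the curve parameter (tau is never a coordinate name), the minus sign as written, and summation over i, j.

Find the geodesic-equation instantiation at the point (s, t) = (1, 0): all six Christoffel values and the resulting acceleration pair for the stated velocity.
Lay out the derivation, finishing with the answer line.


E = 65, F = 0, G = 1 at the point
E_s = 384, E_t = 0, F_s = 0, F_t = -48, G_s = 0, G_t = 0
EG - F^2 = 65;  g^inv = (1/65) * [[1, 0], [0, 65]]
first-kind symbols [ij,l] = (1/2)(d_i g_jl + d_j g_il - d_l g_ij): [ss,s] = E_s/2 = 192, [ss,t] = F_s - E_t/2 = 0, [st,s] = E_t/2 = 0, [st,t] = G_s/2 = 0, [tt,s] = F_t - G_s/2 = -48, [tt,t] = G_t/2 = 0
Gamma^s_ij = (G*[ij,s] - F*[ij,t])/(EG - F^2), Gamma^t_ij = (E*[ij,t] - F*[ij,s])/(EG - F^2)
Gamma_sss = 192/65, Gamma_sst = 0, Gamma_stt = -48/65, Gamma_tss = 0, Gamma_tst = 0, Gamma_ttt = 0
d^2s/dtau^2 = -(Gamma_sss*(-1/2)^2 + 2*Gamma_sst*(-1/2)*(-7/4) + Gamma_stt*(-7/4)^2) = 99/65
d^2t/dtau^2 = -(Gamma_tss*(-1/2)^2 + 2*Gamma_tst*(-1/2)*(-7/4) + Gamma_ttt*(-7/4)^2) = 0

Answer: Gamma_sss = 192/65, Gamma_sst = 0, Gamma_stt = -48/65, Gamma_tss = 0, Gamma_tst = 0, Gamma_ttt = 0; accelerations (d^2s/dtau^2, d^2t/dtau^2) = (99/65, 0)


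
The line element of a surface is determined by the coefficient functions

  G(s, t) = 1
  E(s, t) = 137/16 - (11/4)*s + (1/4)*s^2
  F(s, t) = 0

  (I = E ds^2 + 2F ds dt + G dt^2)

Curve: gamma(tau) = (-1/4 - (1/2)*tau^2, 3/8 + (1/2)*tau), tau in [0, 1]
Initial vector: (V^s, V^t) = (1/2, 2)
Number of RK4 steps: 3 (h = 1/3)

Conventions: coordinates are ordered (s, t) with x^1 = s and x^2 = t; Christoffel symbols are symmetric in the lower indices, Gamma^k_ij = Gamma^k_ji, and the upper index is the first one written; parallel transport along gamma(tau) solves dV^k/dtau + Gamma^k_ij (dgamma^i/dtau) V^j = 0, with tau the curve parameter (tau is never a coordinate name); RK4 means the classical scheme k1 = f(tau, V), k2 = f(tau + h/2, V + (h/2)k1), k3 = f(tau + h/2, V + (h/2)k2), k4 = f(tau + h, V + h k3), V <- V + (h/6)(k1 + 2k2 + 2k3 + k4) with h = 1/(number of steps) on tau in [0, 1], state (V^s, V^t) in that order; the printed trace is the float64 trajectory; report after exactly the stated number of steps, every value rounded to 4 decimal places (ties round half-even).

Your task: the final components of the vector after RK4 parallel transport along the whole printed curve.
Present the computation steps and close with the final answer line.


gamma'(tau) = (-tau, 1/2); f(tau, V)^k = -Gamma^k_ij(gamma(tau)) gamma'^i(tau) V^j; h = 1/3; intermediate values shown to 6 dp
curve data and Christoffel symbols at the stage parameters:
  tau = 0.000000: gamma = (-0.250000, 0.375000), gamma' = (0.000000, 0.500000); Gamma_sss = -0.155143, Gamma_sst = 0.000000, Gamma_stt = 0.000000, Gamma_tss = 0.000000, Gamma_tst = 0.000000, Gamma_ttt = 0.000000
  tau = 0.166667: gamma = (-0.263889, 0.458333), gamma' = (-0.166667, 0.500000); Gamma_sss = -0.154850, Gamma_sst = 0.000000, Gamma_stt = 0.000000, Gamma_tss = 0.000000, Gamma_tst = 0.000000, Gamma_ttt = 0.000000
  tau = 0.333333: gamma = (-0.305556, 0.541667), gamma' = (-0.333333, 0.500000); Gamma_sss = -0.153975, Gamma_sst = 0.000000, Gamma_stt = 0.000000, Gamma_tss = 0.000000, Gamma_tst = 0.000000, Gamma_ttt = 0.000000
  tau = 0.500000: gamma = (-0.375000, 0.625000), gamma' = (-0.500000, 0.500000); Gamma_sss = -0.152535, Gamma_sst = 0.000000, Gamma_stt = 0.000000, Gamma_tss = 0.000000, Gamma_tst = 0.000000, Gamma_ttt = 0.000000
  tau = 0.666667: gamma = (-0.472222, 0.708333), gamma' = (-0.666667, 0.500000); Gamma_sss = -0.150557, Gamma_sst = 0.000000, Gamma_stt = 0.000000, Gamma_tss = 0.000000, Gamma_tst = 0.000000, Gamma_ttt = 0.000000
  tau = 0.833333: gamma = (-0.597222, 0.791667), gamma' = (-0.833333, 0.500000); Gamma_sss = -0.148077, Gamma_sst = 0.000000, Gamma_stt = 0.000000, Gamma_tss = 0.000000, Gamma_tst = 0.000000, Gamma_ttt = 0.000000
  tau = 1.000000: gamma = (-0.750000, 0.875000), gamma' = (-1.000000, 0.500000); Gamma_sss = -0.145138, Gamma_sst = 0.000000, Gamma_stt = 0.000000, Gamma_tss = 0.000000, Gamma_tst = 0.000000, Gamma_ttt = 0.000000
step 0: V^s = 0.5000, V^t = 2.0000
step 1: k1 = (0.000000, 0.000000), k2 = (-0.012904, 0.000000), k3 = (-0.012849, 0.000000), k4 = (-0.025443, 0.000000); V <- V + (h/6)(k1 + 2k2 + 2k3 + k4): V^s = 0.4957, V^t = 2.0000
step 2: k1 = (-0.025443, 0.000000), k2 = (-0.037484, 0.000000), k3 = (-0.037331, 0.000000), k4 = (-0.048508, 0.000000); V <- V + (h/6)(k1 + 2k2 + 2k3 + k4): V^s = 0.4833, V^t = 2.0000
step 3: k1 = (-0.048510, 0.000000), k2 = (-0.058641, 0.000000), k3 = (-0.058432, 0.000000), k4 = (-0.067319, 0.000000); V <- V + (h/6)(k1 + 2k2 + 2k3 + k4): V^s = 0.4639, V^t = 2.0000

Answer: V^s = 0.4639, V^t = 2.0000


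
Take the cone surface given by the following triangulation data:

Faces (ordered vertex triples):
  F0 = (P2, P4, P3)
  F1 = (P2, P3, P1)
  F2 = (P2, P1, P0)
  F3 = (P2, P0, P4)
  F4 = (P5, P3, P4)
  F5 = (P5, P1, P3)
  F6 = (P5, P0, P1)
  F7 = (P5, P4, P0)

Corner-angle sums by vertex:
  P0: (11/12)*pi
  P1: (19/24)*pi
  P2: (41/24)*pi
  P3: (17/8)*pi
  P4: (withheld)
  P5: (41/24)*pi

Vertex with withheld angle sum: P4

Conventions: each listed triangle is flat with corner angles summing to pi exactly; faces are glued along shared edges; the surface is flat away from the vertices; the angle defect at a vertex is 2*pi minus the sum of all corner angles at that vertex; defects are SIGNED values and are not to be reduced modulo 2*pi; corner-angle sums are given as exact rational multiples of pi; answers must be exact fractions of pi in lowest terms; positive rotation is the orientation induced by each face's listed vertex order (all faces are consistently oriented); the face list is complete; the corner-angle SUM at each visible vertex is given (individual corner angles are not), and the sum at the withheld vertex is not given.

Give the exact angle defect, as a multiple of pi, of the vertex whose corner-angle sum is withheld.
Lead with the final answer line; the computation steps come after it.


Answer: defect(P4) = (5/4)*pi

V = 6, E = 12, F = 8; chi = V - E + F = 2
Gauss-Bonnet: total defect = 2*pi*chi = 4*pi; visible defects sum to (11/4)*pi


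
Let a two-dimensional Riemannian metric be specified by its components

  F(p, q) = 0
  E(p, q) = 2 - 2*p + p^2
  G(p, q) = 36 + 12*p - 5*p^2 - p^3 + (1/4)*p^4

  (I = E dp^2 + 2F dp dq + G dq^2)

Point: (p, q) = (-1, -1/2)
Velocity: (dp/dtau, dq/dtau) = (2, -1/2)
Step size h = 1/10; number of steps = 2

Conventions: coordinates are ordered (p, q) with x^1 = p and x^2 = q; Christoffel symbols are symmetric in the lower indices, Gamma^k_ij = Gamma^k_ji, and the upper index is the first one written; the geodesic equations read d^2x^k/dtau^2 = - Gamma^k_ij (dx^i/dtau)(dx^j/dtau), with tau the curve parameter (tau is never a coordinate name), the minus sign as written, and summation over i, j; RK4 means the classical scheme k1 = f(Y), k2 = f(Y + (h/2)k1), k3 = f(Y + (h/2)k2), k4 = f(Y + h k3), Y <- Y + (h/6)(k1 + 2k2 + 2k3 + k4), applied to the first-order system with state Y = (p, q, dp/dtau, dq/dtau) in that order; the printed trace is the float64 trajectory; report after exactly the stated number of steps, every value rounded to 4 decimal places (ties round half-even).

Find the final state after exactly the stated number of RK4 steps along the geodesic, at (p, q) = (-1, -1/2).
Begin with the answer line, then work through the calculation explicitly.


Answer: p = -0.5532, q = -0.5849, dp/dtau = 2.5044, dq/dtau = -0.3613

f(Y) = (dp/dtau, dq/dtau, -Gamma^p_ij Y'^i Y'^j, -Gamma^q_ij Y'^i Y'^j) with the Gammas evaluated at the stage position; h = 0.100000; intermediate values shown to 6 dp
step 0: p = -1.0000, q = -0.5000, dp/dtau = 2.0000, dq/dtau = -0.5000
step 1:
  k1: at (p, q) = (-1.000000, -0.500000), (dp/dtau, dq/dtau) = (2.000000, -0.500000); Gamma_ppp = -0.400000, Gamma_ppq = 0.000000, Gamma_pqq = -1.800000, Gamma_qpp = 0.000000, Gamma_qpq = 0.444444, Gamma_qqq = 0.000000; k1 = (2.000000, -0.500000, 2.050000, 0.888889)
  k2: at (p, q) = (-0.900000, -0.525000), (dp/dtau, dq/dtau) = (2.102500, -0.455556); Gamma_ppp = -0.412148, Gamma_ppq = 0.000000, Gamma_pqq = -1.935033, Gamma_qpp = 0.000000, Gamma_qpq = 0.404686, Gamma_qqq = 0.000000; k2 = (2.102500, -0.455556, 2.223480, 0.775221)
  k3: at (p, q) = (-0.894875, -0.522778), (dp/dtau, dq/dtau) = (2.111174, -0.461239); Gamma_ppp = -0.412777, Gamma_ppq = 0.000000, Gamma_pqq = -1.942003, Gamma_qpp = 0.000000, Gamma_qpq = 0.402760, Gamma_qqq = 0.000000; k3 = (2.111174, -0.461239, 2.252915, 0.784380)
  k4: at (p, q) = (-0.788883, -0.546124), (dp/dtau, dq/dtau) = (2.225292, -0.421562); Gamma_ppp = -0.425914, Gamma_ppq = 0.000000, Gamma_pqq = -2.086958, Gamma_qpp = 0.000000, Gamma_qpq = 0.365082, Gamma_qqq = 0.000000; k4 = (2.225292, -0.421562, 2.479977, 0.684965)
  Y <- Y + (h/6)(k1 + 2k2 + 2k3 + k4): p = -0.7891, q = -0.5459, dp/dtau = 2.2247, dq/dtau = -0.4218
step 2:
  k1: at (p, q) = (-0.789123, -0.545919), (dp/dtau, dq/dtau) = (2.224713, -0.421782); Gamma_ppp = -0.425884, Gamma_ppq = 0.000000, Gamma_pqq = -2.086628, Gamma_qpp = 0.000000, Gamma_qpq = 0.365163, Gamma_qqq = 0.000000; k1 = (2.224713, -0.421782, 2.479061, 0.685297)
  k2: at (p, q) = (-0.677887, -0.567008), (dp/dtau, dq/dtau) = (2.348666, -0.387518); Gamma_ppp = -0.439778, Gamma_ppq = 0.000000, Gamma_pqq = -2.239502, Gamma_qpp = 0.000000, Gamma_qpq = 0.329492, Gamma_qqq = 0.000000; k2 = (2.348666, -0.387518, 2.762223, 0.599774)
  k3: at (p, q) = (-0.671689, -0.565295), (dp/dtau, dq/dtau) = (2.362824, -0.391794); Gamma_ppp = -0.440551, Gamma_ppq = 0.000000, Gamma_pqq = -2.248010, Gamma_qpp = 0.000000, Gamma_qpq = 0.327607, Gamma_qqq = 0.000000; k3 = (2.362824, -0.391794, 2.804641, 0.606558)
  k4: at (p, q) = (-0.552840, -0.585099), (dp/dtau, dq/dtau) = (2.505177, -0.361127); Gamma_ppp = -0.455203, Gamma_ppq = 0.000000, Gamma_pqq = -2.410002, Gamma_qpp = 0.000000, Gamma_qpq = 0.293302, Gamma_qqq = 0.000000; k4 = (2.505177, -0.361127, 3.171109, 0.530692)
  Y <- Y + (h/6)(k1 + 2k2 + 2k3 + k4): p = -0.5532, q = -0.5849, dp/dtau = 2.5044, dq/dtau = -0.3613


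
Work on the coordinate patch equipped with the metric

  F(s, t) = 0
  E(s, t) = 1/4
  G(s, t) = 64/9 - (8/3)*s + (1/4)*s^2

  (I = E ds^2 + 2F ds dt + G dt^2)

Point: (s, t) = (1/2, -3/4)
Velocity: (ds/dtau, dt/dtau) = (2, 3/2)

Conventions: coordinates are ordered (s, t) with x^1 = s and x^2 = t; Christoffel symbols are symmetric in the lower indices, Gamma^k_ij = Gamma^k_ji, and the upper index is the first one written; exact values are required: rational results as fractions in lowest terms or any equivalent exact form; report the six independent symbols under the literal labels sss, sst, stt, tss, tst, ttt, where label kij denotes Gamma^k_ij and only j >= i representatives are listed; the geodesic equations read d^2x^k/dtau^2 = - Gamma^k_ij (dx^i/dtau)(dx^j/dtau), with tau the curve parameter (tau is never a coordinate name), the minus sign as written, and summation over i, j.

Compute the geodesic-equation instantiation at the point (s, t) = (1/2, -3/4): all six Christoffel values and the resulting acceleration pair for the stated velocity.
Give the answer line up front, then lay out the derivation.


Answer: Gamma_sss = 0, Gamma_sst = 0, Gamma_stt = 29/6, Gamma_tss = 0, Gamma_tst = -6/29, Gamma_ttt = 0; accelerations (d^2s/dtau^2, d^2t/dtau^2) = (-87/8, 36/29)

E = 1/4, F = 0, G = 841/144 at the point
E_s = 0, E_t = 0, F_s = 0, F_t = 0, G_s = -29/12, G_t = 0
EG - F^2 = 841/576;  g^inv = (576/841) * [[841/144, 0], [0, 1/4]]
first-kind symbols [ij,l] = (1/2)(d_i g_jl + d_j g_il - d_l g_ij): [ss,s] = E_s/2 = 0, [ss,t] = F_s - E_t/2 = 0, [st,s] = E_t/2 = 0, [st,t] = G_s/2 = -29/24, [tt,s] = F_t - G_s/2 = 29/24, [tt,t] = G_t/2 = 0
Gamma^s_ij = (G*[ij,s] - F*[ij,t])/(EG - F^2), Gamma^t_ij = (E*[ij,t] - F*[ij,s])/(EG - F^2)
Gamma_sss = 0, Gamma_sst = 0, Gamma_stt = 29/6, Gamma_tss = 0, Gamma_tst = -6/29, Gamma_ttt = 0
d^2s/dtau^2 = -(Gamma_sss*(2)^2 + 2*Gamma_sst*(2)*(3/2) + Gamma_stt*(3/2)^2) = -87/8
d^2t/dtau^2 = -(Gamma_tss*(2)^2 + 2*Gamma_tst*(2)*(3/2) + Gamma_ttt*(3/2)^2) = 36/29


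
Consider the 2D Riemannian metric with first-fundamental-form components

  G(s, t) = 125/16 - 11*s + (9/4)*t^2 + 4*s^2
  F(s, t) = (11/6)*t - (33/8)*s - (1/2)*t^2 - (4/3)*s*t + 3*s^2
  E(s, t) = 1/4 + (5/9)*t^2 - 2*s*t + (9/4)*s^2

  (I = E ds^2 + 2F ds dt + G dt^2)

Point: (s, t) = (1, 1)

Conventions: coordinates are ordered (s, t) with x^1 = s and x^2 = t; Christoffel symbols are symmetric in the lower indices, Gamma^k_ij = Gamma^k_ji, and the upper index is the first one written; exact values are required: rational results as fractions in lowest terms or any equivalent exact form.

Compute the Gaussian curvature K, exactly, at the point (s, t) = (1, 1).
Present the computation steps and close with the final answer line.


E = 19/18, F = -9/8, G = 49/16, EG - F^2 = 1133/576 at the point
E_s = 5/2, E_t = -8/9, F_s = 13/24, F_t = -1/2, G_s = -3, G_t = 9/2
E_tt = 10/9, F_st = -4/3, G_ss = 8
K follows from Brioschi's formula, (det M1 - det M2)/(EG - F^2)^2.
M1 = [[-E_tt/2 + F_st - G_ss/2, E_s/2, F_s - E_t/2], [F_t - G_s/2, E, F], [G_t/2, F, G]] = [[-53/9, 5/4, 71/72], [1, 19/18, -9/8], [9/4, -9/8, 49/16]]; det M1 = -228377/10368
M2 = [[0, E_t/2, G_s/2], [E_t/2, E, F], [G_s/2, F, G]] = [[0, -4/9, -3/2], [-4/9, 19/18, -9/8], [-3/2, -9/8, 49/16]]; det M2 = -2903/648
det M1 - det M2 = -60643/3456; K = -60643/3456 / (1133/576)^2 = -529248/116699

Answer: K = -529248/116699


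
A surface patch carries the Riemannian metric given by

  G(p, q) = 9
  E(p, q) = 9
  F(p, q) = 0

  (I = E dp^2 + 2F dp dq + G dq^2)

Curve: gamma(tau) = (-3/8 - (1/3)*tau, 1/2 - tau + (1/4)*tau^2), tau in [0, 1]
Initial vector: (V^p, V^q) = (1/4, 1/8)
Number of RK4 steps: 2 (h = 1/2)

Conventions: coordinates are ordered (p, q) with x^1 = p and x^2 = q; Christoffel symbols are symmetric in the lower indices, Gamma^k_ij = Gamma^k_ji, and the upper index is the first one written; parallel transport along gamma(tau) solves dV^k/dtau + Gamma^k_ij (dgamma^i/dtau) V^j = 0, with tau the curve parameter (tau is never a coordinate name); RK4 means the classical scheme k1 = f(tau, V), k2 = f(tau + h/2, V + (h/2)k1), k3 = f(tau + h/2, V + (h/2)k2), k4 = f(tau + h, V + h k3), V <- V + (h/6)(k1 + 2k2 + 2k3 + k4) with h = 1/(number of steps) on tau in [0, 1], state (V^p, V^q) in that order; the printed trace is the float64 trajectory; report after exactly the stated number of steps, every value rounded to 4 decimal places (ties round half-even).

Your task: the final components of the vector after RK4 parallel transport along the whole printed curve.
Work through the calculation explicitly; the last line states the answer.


gamma'(tau) = (-1/3, -1 + (1/2)*tau); f(tau, V)^k = -Gamma^k_ij(gamma(tau)) gamma'^i(tau) V^j; h = 1/2; intermediate values shown to 6 dp
curve data and Christoffel symbols at the stage parameters:
  tau = 0.000000: gamma = (-0.375000, 0.500000), gamma' = (-0.333333, -1.000000); Gamma_ppp = 0.000000, Gamma_ppq = 0.000000, Gamma_pqq = 0.000000, Gamma_qpp = 0.000000, Gamma_qpq = 0.000000, Gamma_qqq = 0.000000
  tau = 0.250000: gamma = (-0.458333, 0.265625), gamma' = (-0.333333, -0.875000); Gamma_ppp = 0.000000, Gamma_ppq = 0.000000, Gamma_pqq = 0.000000, Gamma_qpp = 0.000000, Gamma_qpq = 0.000000, Gamma_qqq = 0.000000
  tau = 0.500000: gamma = (-0.541667, 0.062500), gamma' = (-0.333333, -0.750000); Gamma_ppp = 0.000000, Gamma_ppq = 0.000000, Gamma_pqq = 0.000000, Gamma_qpp = 0.000000, Gamma_qpq = 0.000000, Gamma_qqq = 0.000000
  tau = 0.750000: gamma = (-0.625000, -0.109375), gamma' = (-0.333333, -0.625000); Gamma_ppp = 0.000000, Gamma_ppq = 0.000000, Gamma_pqq = 0.000000, Gamma_qpp = 0.000000, Gamma_qpq = 0.000000, Gamma_qqq = 0.000000
  tau = 1.000000: gamma = (-0.708333, -0.250000), gamma' = (-0.333333, -0.500000); Gamma_ppp = 0.000000, Gamma_ppq = 0.000000, Gamma_pqq = 0.000000, Gamma_qpp = 0.000000, Gamma_qpq = 0.000000, Gamma_qqq = 0.000000
step 0: V^p = 0.2500, V^q = 0.1250
step 1: k1 = (0.000000, 0.000000), k2 = (0.000000, 0.000000), k3 = (0.000000, 0.000000), k4 = (0.000000, 0.000000); V <- V + (h/6)(k1 + 2k2 + 2k3 + k4): V^p = 0.2500, V^q = 0.1250
step 2: k1 = (0.000000, 0.000000), k2 = (0.000000, 0.000000), k3 = (0.000000, 0.000000), k4 = (0.000000, 0.000000); V <- V + (h/6)(k1 + 2k2 + 2k3 + k4): V^p = 0.2500, V^q = 0.1250

Answer: V^p = 0.2500, V^q = 0.1250


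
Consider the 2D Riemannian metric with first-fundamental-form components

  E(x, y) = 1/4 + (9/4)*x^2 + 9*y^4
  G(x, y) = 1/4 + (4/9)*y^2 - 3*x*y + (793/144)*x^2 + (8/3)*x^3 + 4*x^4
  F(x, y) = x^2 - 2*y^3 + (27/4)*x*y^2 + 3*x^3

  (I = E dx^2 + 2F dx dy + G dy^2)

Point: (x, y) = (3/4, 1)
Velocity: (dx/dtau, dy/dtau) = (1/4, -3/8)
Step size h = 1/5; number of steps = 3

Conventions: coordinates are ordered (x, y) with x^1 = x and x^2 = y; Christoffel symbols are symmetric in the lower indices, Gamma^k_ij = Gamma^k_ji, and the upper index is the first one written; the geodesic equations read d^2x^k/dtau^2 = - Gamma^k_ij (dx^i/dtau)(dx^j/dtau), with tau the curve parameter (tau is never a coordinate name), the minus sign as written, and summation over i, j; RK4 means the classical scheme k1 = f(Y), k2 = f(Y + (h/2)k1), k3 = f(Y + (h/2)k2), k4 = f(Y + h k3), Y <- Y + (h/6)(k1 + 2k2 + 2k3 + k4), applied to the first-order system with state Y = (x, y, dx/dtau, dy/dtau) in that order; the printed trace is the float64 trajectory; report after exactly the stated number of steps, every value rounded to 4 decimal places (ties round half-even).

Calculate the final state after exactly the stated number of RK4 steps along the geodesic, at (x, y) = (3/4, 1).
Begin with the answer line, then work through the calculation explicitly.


Answer: x = 0.9771, y = 0.7844, dx/dtau = 0.5526, dy/dtau = -0.3628

f(Y) = (dx/dtau, dy/dtau, -Gamma^x_ij Y'^i Y'^j, -Gamma^y_ij Y'^i Y'^j) with the Gammas evaluated at the stage position; h = 0.200000; intermediate values shown to 6 dp
step 0: x = 0.7500, y = 1.0000, dx/dtau = 0.2500, dy/dtau = -0.3750
step 1:
  k1: at (x, y) = (0.750000, 1.000000), (dx/dtau, dy/dtau) = (0.250000, -0.375000); Gamma_xxx = 1.695333, Gamma_xxy = 1.744347, Gamma_xyy = -0.740652, Gamma_yxx = -3.300189, Gamma_yxy = -0.070114, Gamma_yyy = 0.748004; k1 = (0.250000, -0.375000, 0.325261, 0.087927)
  k2: at (x, y) = (0.775000, 0.962500), (dx/dtau, dy/dtau) = (0.282526, -0.366207); Gamma_xxx = 1.417328, Gamma_xxy = 1.642554, Gamma_xyy = -1.019728, Gamma_yxx = -2.267484, Gamma_yxy = 0.144745, Gamma_yyy = 1.002103; k2 = (0.282526, -0.366207, 0.363508, 0.076555)
  k3: at (x, y) = (0.778253, 0.963379), (dx/dtau, dy/dtau) = (0.286351, -0.367345); Gamma_xxx = 1.407075, Gamma_xxy = 1.635208, Gamma_xyy = -1.029205, Gamma_yxx = -2.237357, Gamma_yxy = 0.152757, Gamma_yyy = 1.009831; k3 = (0.286351, -0.367345, 0.367520, 0.079324)
  k4: at (x, y) = (0.807270, 0.926531), (dx/dtau, dy/dtau) = (0.323504, -0.359135); Gamma_xxx = 1.045403, Gamma_xxy = 1.431259, Gamma_xyy = -1.469480, Gamma_yxx = -1.299908, Gamma_yxy = 0.445294, Gamma_yyy = 1.381235; k4 = (0.323504, -0.359135, 0.412696, 0.061363)
  Y <- Y + (h/6)(k1 + 2k2 + 2k3 + k4): x = 0.8070, y = 0.9266, dx/dtau = 0.3233, dy/dtau = -0.3596
step 2:
  k1: at (x, y) = (0.807042, 0.926625), (dx/dtau, dy/dtau) = (0.323334, -0.359632); Gamma_xxx = 1.047208, Gamma_xxy = 1.432541, Gamma_xyy = -1.467087, Gamma_yxx = -1.303836, Gamma_yxy = 0.443814, Gamma_yyy = 1.379329; k1 = (0.323334, -0.359632, 0.413420, 0.061128)
  k2: at (x, y) = (0.839375, 0.890662), (dx/dtau, dy/dtau) = (0.364676, -0.353519); Gamma_xxx = 0.580192, Gamma_xxy = 1.075346, Gamma_xyy = -2.153912, Gamma_yxx = -0.442826, Gamma_yxy = 0.837011, Gamma_yyy = 1.915261; k2 = (0.364676, -0.353519, 0.469295, 0.035344)
  k3: at (x, y) = (0.843510, 0.891273), (dx/dtau, dy/dtau) = (0.370263, -0.356097); Gamma_xxx = 0.562903, Gamma_xxy = 1.057105, Gamma_xyy = -2.184956, Gamma_yxx = -0.416596, Gamma_yxy = 0.851397, Gamma_yyy = 1.936391; k3 = (0.370263, -0.356097, 0.478651, 0.036081)
  k4: at (x, y) = (0.881095, 0.855406), (dx/dtau, dy/dtau) = (0.419064, -0.352415); Gamma_xxx = -0.072898, Gamma_xxy = 0.428994, Gamma_xyy = -3.329255, Gamma_yxx = 0.418209, Gamma_yxy = 1.407254, Gamma_yyy = 2.754292; k4 = (0.419064, -0.352415, 0.552996, 0.000142)
  Y <- Y + (h/6)(k1 + 2k2 + 2k3 + k4): x = 0.8808, y = 0.8556, dx/dtau = 0.4187, dy/dtau = -0.3528
step 3:
  k1: at (x, y) = (0.880784, 0.855583), (dx/dtau, dy/dtau) = (0.418744, -0.352828); Gamma_xxx = -0.068516, Gamma_xxy = 0.433884, Gamma_xyy = -3.320432, Gamma_yxx = 0.413309, Gamma_yxy = 1.403372, Gamma_yyy = 2.748305; k1 = (0.418744, -0.352828, 0.553574, 0.000079)
  k2: at (x, y) = (0.922659, 0.820300), (dx/dtau, dy/dtau) = (0.474101, -0.352820); Gamma_xxx = -0.931773, Gamma_xxy = -0.610466, Gamma_xyy = -5.188446, Gamma_yxx = 1.253592, Gamma_yxy = 2.183683, Gamma_yyy = 3.974784; k2 = (0.474101, -0.352820, 0.651076, -0.046021)
  k3: at (x, y) = (0.928195, 0.820301), (dx/dtau, dy/dtau) = (0.483852, -0.357430); Gamma_xxx = -0.974373, Gamma_xxy = -0.674440, Gamma_xyy = -5.311700, Gamma_yxx = 1.285434, Gamma_yxy = 2.222028, Gamma_yyy = 4.046573; k3 = (0.483852, -0.357430, 0.673435, -0.049342)
  k4: at (x, y) = (0.977555, 0.784097), (dx/dtau, dy/dtau) = (0.553431, -0.362696); Gamma_xxx = -2.249927, Gamma_xxy = -2.532529, Gamma_xyy = -8.668957, Gamma_yxx = 2.226556, Gamma_yxy = 3.411444, Gamma_yyy = 6.050911; k4 = (0.553431, -0.362696, 0.812814, -0.108411)
  Y <- Y + (h/6)(k1 + 2k2 + 2k3 + k4): x = 0.9771, y = 0.7844, dx/dtau = 0.5526, dy/dtau = -0.3628


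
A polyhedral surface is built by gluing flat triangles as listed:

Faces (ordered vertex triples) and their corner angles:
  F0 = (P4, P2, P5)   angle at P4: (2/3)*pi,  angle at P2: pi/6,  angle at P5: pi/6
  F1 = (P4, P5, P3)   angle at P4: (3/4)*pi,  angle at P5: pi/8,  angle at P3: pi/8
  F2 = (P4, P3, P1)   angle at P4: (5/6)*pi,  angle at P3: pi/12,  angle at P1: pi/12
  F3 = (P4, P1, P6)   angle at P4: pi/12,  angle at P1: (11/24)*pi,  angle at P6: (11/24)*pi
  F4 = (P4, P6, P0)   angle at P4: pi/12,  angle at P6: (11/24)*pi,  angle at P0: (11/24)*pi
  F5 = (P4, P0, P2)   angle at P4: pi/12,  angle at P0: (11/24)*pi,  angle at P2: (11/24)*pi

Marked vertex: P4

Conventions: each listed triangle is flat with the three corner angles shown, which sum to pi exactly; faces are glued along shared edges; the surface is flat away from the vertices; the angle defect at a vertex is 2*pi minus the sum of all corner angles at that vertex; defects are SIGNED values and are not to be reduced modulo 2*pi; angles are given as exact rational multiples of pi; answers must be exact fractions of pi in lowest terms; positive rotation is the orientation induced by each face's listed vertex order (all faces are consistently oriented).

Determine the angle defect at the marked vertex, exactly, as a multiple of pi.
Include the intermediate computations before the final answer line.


Sum of corner angles at P4: (5/2)*pi
defect = 2*pi - (5/2)*pi

Answer: defect(P4) = -pi/2


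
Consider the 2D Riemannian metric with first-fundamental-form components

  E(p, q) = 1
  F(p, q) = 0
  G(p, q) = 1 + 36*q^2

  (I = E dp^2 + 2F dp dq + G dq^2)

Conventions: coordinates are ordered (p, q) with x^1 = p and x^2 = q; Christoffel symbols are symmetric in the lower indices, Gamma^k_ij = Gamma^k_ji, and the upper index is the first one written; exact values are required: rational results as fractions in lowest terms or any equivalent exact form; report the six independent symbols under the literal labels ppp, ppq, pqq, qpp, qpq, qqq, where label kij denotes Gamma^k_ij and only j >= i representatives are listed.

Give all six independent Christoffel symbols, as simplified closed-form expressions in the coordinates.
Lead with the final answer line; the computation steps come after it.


Answer: Gamma_ppp = 0, Gamma_ppq = 0, Gamma_pqq = 0, Gamma_qpp = 0, Gamma_qpq = 0, Gamma_qqq = 36*q/(36*q^2 + 1)

E = 1; F = 0; G = 1 + 36*q^2
Gamma^k_ij = (1/2) g^{kl} (d_i g_jl + d_j g_il - d_l g_ij), with g^inv = (1/(EG-F^2)) [[G, -F], [-F, E]]
first partials: E_p = 0, E_q = 0, F_p = 0, F_q = 0, G_p = 0, G_q = 72*q
D = EG - F^2 = 1 + 36*q^2
expanded: Gamma^p_pp = (G E_p - 2F F_p + F E_q)/(2D), Gamma^p_pq = (G E_q - F G_p)/(2D), Gamma^p_qq = (2G F_q - G G_p - F G_q)/(2D), Gamma^q_pp = (2E F_p - E E_q - F E_p)/(2D), Gamma^q_pq = (E G_p - F E_q)/(2D), Gamma^q_qq = (E G_q - 2F F_q + F G_p)/(2D); substitute and cancel common factors


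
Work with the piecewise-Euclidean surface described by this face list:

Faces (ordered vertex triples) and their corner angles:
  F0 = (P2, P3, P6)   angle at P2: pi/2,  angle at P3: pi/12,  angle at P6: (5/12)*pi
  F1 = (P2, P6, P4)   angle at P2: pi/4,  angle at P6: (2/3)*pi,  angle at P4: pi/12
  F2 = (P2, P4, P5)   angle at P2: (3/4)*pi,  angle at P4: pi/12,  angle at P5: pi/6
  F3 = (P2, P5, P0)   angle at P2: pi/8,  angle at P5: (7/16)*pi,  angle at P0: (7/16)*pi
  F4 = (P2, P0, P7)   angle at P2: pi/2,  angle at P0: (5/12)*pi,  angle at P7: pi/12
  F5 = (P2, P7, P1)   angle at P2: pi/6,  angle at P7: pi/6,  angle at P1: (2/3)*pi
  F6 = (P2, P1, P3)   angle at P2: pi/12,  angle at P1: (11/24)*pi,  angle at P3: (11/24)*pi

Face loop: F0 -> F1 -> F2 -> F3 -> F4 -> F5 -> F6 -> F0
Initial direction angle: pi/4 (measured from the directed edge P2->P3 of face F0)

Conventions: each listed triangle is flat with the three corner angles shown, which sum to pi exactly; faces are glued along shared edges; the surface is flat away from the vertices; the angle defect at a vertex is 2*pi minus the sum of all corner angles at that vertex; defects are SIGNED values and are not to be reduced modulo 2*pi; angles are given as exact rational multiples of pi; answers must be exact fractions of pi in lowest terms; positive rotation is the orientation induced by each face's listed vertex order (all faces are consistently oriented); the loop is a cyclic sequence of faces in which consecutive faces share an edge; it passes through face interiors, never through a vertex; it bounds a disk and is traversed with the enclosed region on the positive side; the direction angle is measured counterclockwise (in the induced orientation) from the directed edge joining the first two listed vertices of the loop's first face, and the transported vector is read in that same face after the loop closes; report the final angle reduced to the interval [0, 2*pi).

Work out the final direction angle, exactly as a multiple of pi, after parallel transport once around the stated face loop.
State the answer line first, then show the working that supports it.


Answer: final direction angle = (15/8)*pi

enclosed vertex P2: corner angles sum to (19/8)*pi, defect = 2*pi - (19/8)*pi = (-3/8)*pi
by Gauss-Bonnet the loop rotates the vector by the enclosed defect sum (positive orientation, mod 2*pi)
final angle = pi/4 - (3/8)*pi = (15/8)*pi (mod 2*pi)


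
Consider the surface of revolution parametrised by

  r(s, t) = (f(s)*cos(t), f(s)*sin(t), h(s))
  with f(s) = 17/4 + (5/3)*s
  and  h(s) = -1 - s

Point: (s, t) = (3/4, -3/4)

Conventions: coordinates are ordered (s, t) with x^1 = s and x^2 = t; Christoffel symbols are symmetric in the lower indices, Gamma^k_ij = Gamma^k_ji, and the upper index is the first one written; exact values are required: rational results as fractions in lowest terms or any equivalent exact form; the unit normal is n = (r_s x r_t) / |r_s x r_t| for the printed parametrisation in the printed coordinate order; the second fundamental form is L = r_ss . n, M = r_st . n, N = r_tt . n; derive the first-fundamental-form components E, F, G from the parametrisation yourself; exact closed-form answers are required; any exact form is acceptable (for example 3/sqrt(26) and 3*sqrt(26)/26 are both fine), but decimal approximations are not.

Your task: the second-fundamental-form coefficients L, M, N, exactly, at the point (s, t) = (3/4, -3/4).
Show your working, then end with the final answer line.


f = 11/2, f' = 5/3, f'' = 0, h' = -1, h'' = 0
E = 34/9, F = 0, G = 121/4; answer radicand W^2 = 34/9
unnormalised second-form numerators: l = 0, m = 0, n = -11/2; L = l/sqrt(34/9), and similarly M = m/sqrt(W^2), N = n/sqrt(W^2)

Answer: L = 0, M = 0, N = -33*sqrt(34)/68


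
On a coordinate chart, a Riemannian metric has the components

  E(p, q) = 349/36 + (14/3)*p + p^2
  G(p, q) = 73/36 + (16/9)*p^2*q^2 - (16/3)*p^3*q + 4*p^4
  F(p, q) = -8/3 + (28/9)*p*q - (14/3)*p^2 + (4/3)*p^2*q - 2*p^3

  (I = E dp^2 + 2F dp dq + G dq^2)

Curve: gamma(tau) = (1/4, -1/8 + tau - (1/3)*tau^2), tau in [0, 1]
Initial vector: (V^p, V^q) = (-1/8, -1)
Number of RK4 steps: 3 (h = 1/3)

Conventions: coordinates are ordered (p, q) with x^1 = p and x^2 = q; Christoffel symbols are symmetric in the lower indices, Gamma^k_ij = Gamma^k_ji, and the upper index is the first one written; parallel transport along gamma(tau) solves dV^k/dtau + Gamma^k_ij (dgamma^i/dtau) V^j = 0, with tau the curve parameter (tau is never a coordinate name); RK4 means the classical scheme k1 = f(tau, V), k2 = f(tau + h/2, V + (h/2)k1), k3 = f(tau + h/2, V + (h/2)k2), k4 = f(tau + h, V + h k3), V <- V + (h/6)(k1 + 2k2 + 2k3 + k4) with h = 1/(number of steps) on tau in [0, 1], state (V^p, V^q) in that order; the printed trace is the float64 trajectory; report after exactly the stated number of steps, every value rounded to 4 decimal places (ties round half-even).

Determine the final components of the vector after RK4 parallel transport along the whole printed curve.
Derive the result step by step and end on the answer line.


gamma'(tau) = (0, 1 - (2/3)*tau); f(tau, V)^k = -Gamma^k_ij(gamma(tau)) gamma'^i(tau) V^j; h = 1/3; intermediate values shown to 6 dp
curve data and Christoffel symbols at the stage parameters:
  tau = 0.000000: gamma = (0.250000, -0.125000), gamma' = (0.000000, 1.000000); Gamma_ppp = -0.353051, Gamma_ppq = 0.046826, Gamma_pqq = 0.093171, Gamma_qpp = -2.079260, Gamma_qpq = 0.165149, Gamma_qqq = 0.113359
  tau = 0.166667: gamma = (0.250000, 0.032407), gamma' = (0.000000, 0.888889); Gamma_ppp = -0.176496, Gamma_ppq = 0.023932, Gamma_pqq = 0.105139, Gamma_qpp = -1.523226, Gamma_qpq = 0.088270, Gamma_qqq = 0.133928
  tau = 0.333333: gamma = (0.250000, 0.171296), gamma' = (0.000000, 0.777778); Gamma_ppp = -0.043034, Gamma_ppq = 0.010543, Gamma_pqq = 0.111820, Gamma_qpp = -1.074362, Gamma_qpq = 0.040522, Gamma_qqq = 0.145232
  tau = 0.500000: gamma = (0.250000, 0.291667), gamma' = (0.000000, 0.666667); Gamma_ppp = 0.057379, Gamma_ppq = 0.003171, Gamma_pqq = 0.115075, Gamma_qpp = -0.714477, Gamma_qpq = 0.012649, Gamma_qqq = 0.150781
  tau = 0.666667: gamma = (0.250000, 0.393519), gamma' = (0.000000, 0.555556); Gamma_ppp = 0.132241, Gamma_ppq = -0.000514, Gamma_pqq = 0.116205, Gamma_qpp = -0.429611, Gamma_qpq = -0.002119, Gamma_qqq = 0.152916
  tau = 0.833333: gamma = (0.250000, 0.476852), gamma' = (0.000000, 0.444444); Gamma_ppp = 0.187115, Gamma_ppq = -0.002056, Gamma_pqq = 0.116128, Gamma_qpp = -0.209140, Gamma_qpq = -0.008707, Gamma_qqq = 0.153188
  tau = 1.000000: gamma = (0.250000, 0.541667), gamma' = (0.000000, 0.333333); Gamma_ppp = 0.226069, Gamma_ppq = -0.002462, Gamma_pqq = 0.115492, Gamma_qpp = -0.045119, Gamma_qpq = -0.010657, Gamma_qqq = 0.152606
step 0: V^p = -0.1250, V^q = -1.0000
step 1: k1 = (0.099024, 0.134003), k2 = (0.093678, 0.124901), k3 = (0.093839, 0.125151), k4 = (0.084111, 0.111200); V <- V + (h/6)(k1 + 2k2 + 2k3 + k4): V^p = -0.0940, V^q = -0.9586
step 2: k1 = (0.084141, 0.111243), k2 = (0.072287, 0.095169), k3 = (0.072497, 0.095455), k4 = (0.059811, 0.078651); V <- V + (h/6)(k1 + 2k2 + 2k3 + k4): V^p = -0.0699, V^q = -0.9269
step 3: k1 = (0.059817, 0.078658), k2 = (0.047106, 0.061980), k3 = (0.047248, 0.062161), k4 = (0.034840, 0.045902); V <- V + (h/6)(k1 + 2k2 + 2k3 + k4): V^p = -0.0542, V^q = -0.9062

Answer: V^p = -0.0542, V^q = -0.9062


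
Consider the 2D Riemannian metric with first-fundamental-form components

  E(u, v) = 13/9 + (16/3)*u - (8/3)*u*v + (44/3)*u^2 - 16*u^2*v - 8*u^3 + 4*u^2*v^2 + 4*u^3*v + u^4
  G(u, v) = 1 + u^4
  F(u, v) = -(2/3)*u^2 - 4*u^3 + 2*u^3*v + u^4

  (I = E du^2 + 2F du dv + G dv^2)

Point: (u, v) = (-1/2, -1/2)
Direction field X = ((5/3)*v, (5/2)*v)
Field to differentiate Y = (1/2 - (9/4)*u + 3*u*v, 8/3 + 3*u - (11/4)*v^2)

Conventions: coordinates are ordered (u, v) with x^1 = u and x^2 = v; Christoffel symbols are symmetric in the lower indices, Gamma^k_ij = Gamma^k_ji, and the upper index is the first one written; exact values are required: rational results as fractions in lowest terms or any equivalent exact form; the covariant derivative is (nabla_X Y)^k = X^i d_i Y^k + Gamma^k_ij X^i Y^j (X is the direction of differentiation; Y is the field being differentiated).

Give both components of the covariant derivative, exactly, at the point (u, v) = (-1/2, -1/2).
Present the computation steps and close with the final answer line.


E = 769/144, F = 25/48, G = 17/16 at the point
E_u = -25, E_v = -25/6, F_u = -43/12, F_v = -1/4, G_u = -1/2, G_v = 0
EG - F^2 = 389/72;  g^inv = (72/389) * [[17/16, -25/48], [-25/48, 769/144]]
first-kind symbols [ij,l] = (1/2)(d_i g_jl + d_j g_il - d_l g_ij): [uu,u] = E_u/2 = -25/2, [uu,v] = F_u - E_v/2 = -3/2, [uv,u] = E_v/2 = -25/12, [uv,v] = G_u/2 = -1/4, [vv,u] = F_v - G_u/2 = 0, [vv,v] = G_v/2 = 0
Gamma^u_ij = (G*[ij,u] - F*[ij,v])/(EG - F^2), Gamma^v_ij = (E*[ij,v] - F*[ij,u])/(EG - F^2)
Gamma_uuu = -900/389, Gamma_uuv = -150/389, Gamma_uvv = 0, Gamma_vuu = -108/389, Gamma_vuv = -18/389, Gamma_vvv = 0
X = (-5/6, -5/4), Y = (19/8, 23/48) at the point

Answer: (nabla_X Y)^u = 101555/9336, (nabla_X Y)^v = -32565/6224


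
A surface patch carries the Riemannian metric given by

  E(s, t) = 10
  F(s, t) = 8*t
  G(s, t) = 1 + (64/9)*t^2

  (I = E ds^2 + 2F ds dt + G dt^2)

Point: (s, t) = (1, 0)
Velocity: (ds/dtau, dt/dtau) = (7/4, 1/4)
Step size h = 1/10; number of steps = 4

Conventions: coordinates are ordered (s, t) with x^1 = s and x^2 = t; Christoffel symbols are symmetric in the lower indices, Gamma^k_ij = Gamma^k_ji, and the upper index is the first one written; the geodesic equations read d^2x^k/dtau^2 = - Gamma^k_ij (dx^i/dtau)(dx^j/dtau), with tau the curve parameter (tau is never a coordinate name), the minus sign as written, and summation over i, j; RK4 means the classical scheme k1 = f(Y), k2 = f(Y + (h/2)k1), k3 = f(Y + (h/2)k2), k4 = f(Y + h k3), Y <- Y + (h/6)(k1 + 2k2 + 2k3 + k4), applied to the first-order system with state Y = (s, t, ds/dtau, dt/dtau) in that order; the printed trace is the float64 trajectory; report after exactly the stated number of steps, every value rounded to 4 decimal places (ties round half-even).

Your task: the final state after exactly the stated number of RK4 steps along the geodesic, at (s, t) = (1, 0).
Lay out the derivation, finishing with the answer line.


f(Y) = (ds/dtau, dt/dtau, -Gamma^s_ij Y'^i Y'^j, -Gamma^t_ij Y'^i Y'^j) with the Gammas evaluated at the stage position; h = 0.100000; intermediate values shown to 6 dp
step 0: s = 1.0000, t = 0.0000, ds/dtau = 1.7500, dt/dtau = 0.2500
step 1:
  k1: at (s, t) = (1.000000, 0.000000), (ds/dtau, dt/dtau) = (1.750000, 0.250000); Gamma_sss = 0.000000, Gamma_sst = 0.000000, Gamma_stt = 0.800000, Gamma_tss = 0.000000, Gamma_tst = 0.000000, Gamma_ttt = 0.000000; k1 = (1.750000, 0.250000, -0.050000, 0.000000)
  k2: at (s, t) = (1.087500, 0.012500), (ds/dtau, dt/dtau) = (1.747500, 0.250000); Gamma_sss = 0.000000, Gamma_sst = 0.000000, Gamma_stt = 0.799911, Gamma_tss = 0.000000, Gamma_tst = 0.000000, Gamma_ttt = 0.008888; k2 = (1.747500, 0.250000, -0.049994, -0.000555)
  k3: at (s, t) = (1.087375, 0.012500), (ds/dtau, dt/dtau) = (1.747500, 0.249972); Gamma_sss = 0.000000, Gamma_sst = 0.000000, Gamma_stt = 0.799911, Gamma_tss = 0.000000, Gamma_tst = 0.000000, Gamma_ttt = 0.008888; k3 = (1.747500, 0.249972, -0.049983, -0.000555)
  k4: at (s, t) = (1.174750, 0.024997), (ds/dtau, dt/dtau) = (1.745002, 0.249944); Gamma_sss = 0.000000, Gamma_sst = 0.000000, Gamma_stt = 0.799645, Gamma_tss = 0.000000, Gamma_tst = 0.000000, Gamma_ttt = 0.017768; k4 = (1.745002, 0.249944, -0.049956, -0.001110)
  Y <- Y + (h/6)(k1 + 2k2 + 2k3 + k4): s = 1.1748, t = 0.0250, ds/dtau = 1.7450, dt/dtau = 0.2499
step 2:
  k1: at (s, t) = (1.174750, 0.024998), (ds/dtau, dt/dtau) = (1.745001, 0.249944); Gamma_sss = 0.000000, Gamma_sst = 0.000000, Gamma_stt = 0.799645, Gamma_tss = 0.000000, Gamma_tst = 0.000000, Gamma_ttt = 0.017769; k1 = (1.745001, 0.249944, -0.049956, -0.001110)
  k2: at (s, t) = (1.262000, 0.037495), (ds/dtau, dt/dtau) = (1.742504, 0.249889); Gamma_sss = 0.000000, Gamma_sst = 0.000000, Gamma_stt = 0.799201, Gamma_tss = 0.000000, Gamma_tst = 0.000000, Gamma_ttt = 0.026637; k2 = (1.742504, 0.249889, -0.049906, -0.001663)
  k3: at (s, t) = (1.261875, 0.037493), (ds/dtau, dt/dtau) = (1.742506, 0.249861); Gamma_sss = 0.000000, Gamma_sst = 0.000000, Gamma_stt = 0.799201, Gamma_tss = 0.000000, Gamma_tst = 0.000000, Gamma_ttt = 0.026635; k3 = (1.742506, 0.249861, -0.049895, -0.001663)
  k4: at (s, t) = (1.349001, 0.049984), (ds/dtau, dt/dtau) = (1.740012, 0.249778); Gamma_sss = 0.000000, Gamma_sst = 0.000000, Gamma_stt = 0.798581, Gamma_tss = 0.000000, Gamma_tst = 0.000000, Gamma_ttt = 0.035481; k4 = (1.740012, 0.249778, -0.049823, -0.002214)
  Y <- Y + (h/6)(k1 + 2k2 + 2k3 + k4): s = 1.3490, t = 0.0500, ds/dtau = 1.7400, dt/dtau = 0.2498
step 3:
  k1: at (s, t) = (1.349001, 0.049985), (ds/dtau, dt/dtau) = (1.740012, 0.249778); Gamma_sss = 0.000000, Gamma_sst = 0.000000, Gamma_stt = 0.798581, Gamma_tss = 0.000000, Gamma_tst = 0.000000, Gamma_ttt = 0.035482; k1 = (1.740012, 0.249778, -0.049823, -0.002214)
  k2: at (s, t) = (1.436001, 0.062474), (ds/dtau, dt/dtau) = (1.737521, 0.249668); Gamma_sss = 0.000000, Gamma_sst = 0.000000, Gamma_stt = 0.797786, Gamma_tss = 0.000000, Gamma_tst = 0.000000, Gamma_ttt = 0.044303; k2 = (1.737521, 0.249668, -0.049729, -0.002762)
  k3: at (s, t) = (1.435877, 0.062469), (ds/dtau, dt/dtau) = (1.737525, 0.249640); Gamma_sss = 0.000000, Gamma_sst = 0.000000, Gamma_stt = 0.797786, Gamma_tss = 0.000000, Gamma_tst = 0.000000, Gamma_ttt = 0.044299; k3 = (1.737525, 0.249640, -0.049718, -0.002761)
  k4: at (s, t) = (1.522753, 0.074949), (ds/dtau, dt/dtau) = (1.735040, 0.249502); Gamma_sss = 0.000000, Gamma_sst = 0.000000, Gamma_stt = 0.796817, Gamma_tss = 0.000000, Gamma_tst = 0.000000, Gamma_ttt = 0.053085; k4 = (1.735040, 0.249502, -0.049603, -0.003305)
  Y <- Y + (h/6)(k1 + 2k2 + 2k3 + k4): s = 1.5228, t = 0.0750, ds/dtau = 1.7350, dt/dtau = 0.2495
step 4:
  k1: at (s, t) = (1.522753, 0.074950), (ds/dtau, dt/dtau) = (1.735040, 0.249502); Gamma_sss = 0.000000, Gamma_sst = 0.000000, Gamma_stt = 0.796817, Gamma_tss = 0.000000, Gamma_tst = 0.000000, Gamma_ttt = 0.053086; k1 = (1.735040, 0.249502, -0.049603, -0.003305)
  k2: at (s, t) = (1.609505, 0.087425), (ds/dtau, dt/dtau) = (1.732560, 0.249337); Gamma_sss = 0.000000, Gamma_sst = 0.000000, Gamma_stt = 0.795675, Gamma_tss = 0.000000, Gamma_tst = 0.000000, Gamma_ttt = 0.061833; k2 = (1.732560, 0.249337, -0.049466, -0.003844)
  k3: at (s, t) = (1.609381, 0.087417), (ds/dtau, dt/dtau) = (1.732567, 0.249310); Gamma_sss = 0.000000, Gamma_sst = 0.000000, Gamma_stt = 0.795676, Gamma_tss = 0.000000, Gamma_tst = 0.000000, Gamma_ttt = 0.061827; k3 = (1.732567, 0.249310, -0.049456, -0.003843)
  k4: at (s, t) = (1.696010, 0.099881), (ds/dtau, dt/dtau) = (1.730094, 0.249118); Gamma_sss = 0.000000, Gamma_sst = 0.000000, Gamma_stt = 0.794365, Gamma_tss = 0.000000, Gamma_tst = 0.000000, Gamma_ttt = 0.070526; k4 = (1.730094, 0.249118, -0.049298, -0.004377)
  Y <- Y + (h/6)(k1 + 2k2 + 2k3 + k4): s = 1.6960, t = 0.0999, ds/dtau = 1.7301, dt/dtau = 0.2491

Answer: s = 1.6960, t = 0.0999, ds/dtau = 1.7301, dt/dtau = 0.2491
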